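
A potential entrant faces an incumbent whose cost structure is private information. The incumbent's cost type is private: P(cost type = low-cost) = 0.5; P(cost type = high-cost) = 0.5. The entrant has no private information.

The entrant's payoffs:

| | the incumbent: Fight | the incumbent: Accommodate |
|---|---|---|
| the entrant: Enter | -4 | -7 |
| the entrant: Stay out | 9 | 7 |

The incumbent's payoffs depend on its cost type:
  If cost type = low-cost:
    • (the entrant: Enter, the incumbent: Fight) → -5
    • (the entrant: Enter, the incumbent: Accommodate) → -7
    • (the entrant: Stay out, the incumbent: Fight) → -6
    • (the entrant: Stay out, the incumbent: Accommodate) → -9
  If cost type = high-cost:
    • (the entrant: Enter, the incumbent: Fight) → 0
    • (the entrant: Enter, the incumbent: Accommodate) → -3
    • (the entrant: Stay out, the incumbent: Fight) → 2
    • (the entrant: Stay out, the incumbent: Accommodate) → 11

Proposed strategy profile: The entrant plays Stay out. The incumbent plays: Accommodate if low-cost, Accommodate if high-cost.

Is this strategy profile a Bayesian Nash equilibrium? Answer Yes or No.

No

The entrant plays Stay out: E[Stay out] = 0.5·(7) + 0.5·(7) = 7; E[Enter] = -7. Best-responding. ✓
The incumbent (cost type low-cost), facing Stay out: Fight gives -6, Accommodate gives -9. Proposed Accommodate is not best — profitable deviation exists. ✗
The incumbent (cost type high-cost), facing Stay out: Fight gives 2, Accommodate gives 11. Proposed Accommodate is best. ✓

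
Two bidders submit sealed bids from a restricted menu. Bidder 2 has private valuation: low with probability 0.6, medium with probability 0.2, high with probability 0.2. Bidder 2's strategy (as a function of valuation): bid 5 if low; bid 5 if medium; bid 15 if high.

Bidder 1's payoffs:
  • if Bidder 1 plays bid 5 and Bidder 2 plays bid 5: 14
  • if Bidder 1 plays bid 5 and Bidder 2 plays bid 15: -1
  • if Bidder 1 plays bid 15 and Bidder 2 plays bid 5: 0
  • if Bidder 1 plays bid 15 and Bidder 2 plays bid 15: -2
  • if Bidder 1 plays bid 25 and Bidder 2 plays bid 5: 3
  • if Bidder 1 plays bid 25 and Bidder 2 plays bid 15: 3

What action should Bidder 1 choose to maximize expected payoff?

bid 5

Compute Bidder 1's expected payoff for each action, taking the expectation over Bidder 2's type.
E[bid 5] = 0.6·(14) + 0.2·(14) + 0.2·(-1) = 11
E[bid 15] = 0.6·(0) + 0.2·(0) + 0.2·(-2) = -0.4
E[bid 25] = 0.6·(3) + 0.2·(3) + 0.2·(3) = 3
Best response: bid 5 (11 is the largest).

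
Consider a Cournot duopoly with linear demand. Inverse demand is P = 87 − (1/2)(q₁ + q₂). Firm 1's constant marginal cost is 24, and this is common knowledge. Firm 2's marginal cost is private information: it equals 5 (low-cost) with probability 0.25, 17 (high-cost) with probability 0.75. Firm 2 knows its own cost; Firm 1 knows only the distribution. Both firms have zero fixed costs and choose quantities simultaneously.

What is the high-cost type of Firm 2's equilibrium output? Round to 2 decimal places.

52.33

Type-c best response for Firm 2: q₂(c) = (87 − c) − q₁/2.
Firm 1 maximizes expected profit; its first-order condition is 87 − q₁ − (1/2)E[q₂] − 24 = 0.
Substituting E[q₂] and solving: E[c₂] = 14, so q₁ = (87 − 2·24 + 14)/(3/2) = 35.3333.
q₂(high-cost) = (87 − 17 − (1/2)·35.3333) = 52.3333.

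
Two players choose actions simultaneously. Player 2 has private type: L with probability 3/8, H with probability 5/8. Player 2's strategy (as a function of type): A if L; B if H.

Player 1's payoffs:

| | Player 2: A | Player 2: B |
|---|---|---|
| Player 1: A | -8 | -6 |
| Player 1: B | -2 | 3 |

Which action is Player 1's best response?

E[A] = 3/8·(-8) + 5/8·(-6) = -27/4
E[B] = 3/8·(-2) + 5/8·(3) = 9/8
Best response: B (9/8 is the largest).

B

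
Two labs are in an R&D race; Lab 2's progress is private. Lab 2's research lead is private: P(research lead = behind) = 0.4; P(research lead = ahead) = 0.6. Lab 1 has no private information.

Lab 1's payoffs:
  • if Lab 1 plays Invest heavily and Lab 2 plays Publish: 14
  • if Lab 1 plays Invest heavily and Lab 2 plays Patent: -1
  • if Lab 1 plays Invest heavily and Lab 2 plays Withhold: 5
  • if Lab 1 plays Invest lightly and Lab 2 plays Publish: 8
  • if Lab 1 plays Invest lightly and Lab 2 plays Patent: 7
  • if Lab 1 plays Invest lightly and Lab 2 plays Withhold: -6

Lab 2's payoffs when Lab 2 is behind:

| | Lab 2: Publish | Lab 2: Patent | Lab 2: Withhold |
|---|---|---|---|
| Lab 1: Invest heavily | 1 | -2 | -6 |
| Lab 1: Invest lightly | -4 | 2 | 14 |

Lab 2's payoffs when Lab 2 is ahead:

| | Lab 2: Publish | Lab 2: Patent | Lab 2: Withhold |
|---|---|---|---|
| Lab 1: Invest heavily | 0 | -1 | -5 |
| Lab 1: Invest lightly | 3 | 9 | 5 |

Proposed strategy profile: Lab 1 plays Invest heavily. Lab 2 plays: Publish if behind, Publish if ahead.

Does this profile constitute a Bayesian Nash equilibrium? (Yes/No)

Yes

Lab 1 plays Invest heavily: E[Invest heavily] = 0.4·(14) + 0.6·(14) = 14; E[Invest lightly] = 8. Best-responding. ✓
Lab 2 (research lead behind), facing Invest heavily: Publish gives 1, Patent gives -2, Withhold gives -6. Proposed Publish is best. ✓
Lab 2 (research lead ahead), facing Invest heavily: Publish gives 0, Patent gives -1, Withhold gives -5. Proposed Publish is best. ✓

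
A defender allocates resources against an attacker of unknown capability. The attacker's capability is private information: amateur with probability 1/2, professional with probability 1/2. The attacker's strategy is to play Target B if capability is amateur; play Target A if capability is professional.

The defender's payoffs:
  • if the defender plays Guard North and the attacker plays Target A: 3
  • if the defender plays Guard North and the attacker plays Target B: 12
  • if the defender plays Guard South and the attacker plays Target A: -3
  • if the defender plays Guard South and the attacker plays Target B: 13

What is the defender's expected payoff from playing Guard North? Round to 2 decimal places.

Take the expectation over the attacker's capability, weighting each type's action by its prior probability.
E[Guard North] = 1/2·12 + 1/2·3 = 6 + 3/2 = 15/2

7.50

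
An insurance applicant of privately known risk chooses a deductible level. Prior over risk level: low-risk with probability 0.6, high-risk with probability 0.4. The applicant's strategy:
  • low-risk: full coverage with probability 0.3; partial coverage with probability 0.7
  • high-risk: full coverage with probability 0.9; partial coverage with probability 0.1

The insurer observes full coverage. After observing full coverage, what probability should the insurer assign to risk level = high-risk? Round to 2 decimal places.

Apply Bayes' rule using the sender's strategy as the likelihood.
P(full coverage) = 0.6·0.3 + 0.4·0.9 = 0.54
P(high-risk | full coverage) = (0.4·0.9) / 0.54 = 0.36 / 0.54 = 0.666667

0.67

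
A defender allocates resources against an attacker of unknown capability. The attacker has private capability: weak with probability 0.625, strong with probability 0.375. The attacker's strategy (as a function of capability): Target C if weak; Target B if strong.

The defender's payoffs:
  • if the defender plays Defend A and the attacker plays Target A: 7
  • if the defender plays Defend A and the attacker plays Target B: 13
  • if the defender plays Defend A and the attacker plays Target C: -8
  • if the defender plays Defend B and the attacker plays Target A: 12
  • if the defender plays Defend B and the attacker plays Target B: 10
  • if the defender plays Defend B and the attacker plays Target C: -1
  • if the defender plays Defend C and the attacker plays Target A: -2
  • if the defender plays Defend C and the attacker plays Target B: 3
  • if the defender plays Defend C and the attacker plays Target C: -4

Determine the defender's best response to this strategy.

Defend B

E[Defend A] = 0.625·(-8) + 0.375·(13) = -0.125
E[Defend B] = 0.625·(-1) + 0.375·(10) = 3.125
E[Defend C] = 0.625·(-4) + 0.375·(3) = -1.375
Best response: Defend B (3.125 is the largest).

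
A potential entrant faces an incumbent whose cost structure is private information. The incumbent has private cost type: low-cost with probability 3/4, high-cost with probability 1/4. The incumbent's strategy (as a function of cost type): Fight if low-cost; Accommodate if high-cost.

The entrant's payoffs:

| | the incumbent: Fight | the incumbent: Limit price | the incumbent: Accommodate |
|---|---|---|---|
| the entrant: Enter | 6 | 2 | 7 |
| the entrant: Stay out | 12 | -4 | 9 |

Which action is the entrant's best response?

Compute the entrant's expected payoff for each action, taking the expectation over the incumbent's type.
E[Enter] = 3/4·(6) + 1/4·(7) = 25/4
E[Stay out] = 3/4·(12) + 1/4·(9) = 45/4
Best response: Stay out (45/4 is the largest).

Stay out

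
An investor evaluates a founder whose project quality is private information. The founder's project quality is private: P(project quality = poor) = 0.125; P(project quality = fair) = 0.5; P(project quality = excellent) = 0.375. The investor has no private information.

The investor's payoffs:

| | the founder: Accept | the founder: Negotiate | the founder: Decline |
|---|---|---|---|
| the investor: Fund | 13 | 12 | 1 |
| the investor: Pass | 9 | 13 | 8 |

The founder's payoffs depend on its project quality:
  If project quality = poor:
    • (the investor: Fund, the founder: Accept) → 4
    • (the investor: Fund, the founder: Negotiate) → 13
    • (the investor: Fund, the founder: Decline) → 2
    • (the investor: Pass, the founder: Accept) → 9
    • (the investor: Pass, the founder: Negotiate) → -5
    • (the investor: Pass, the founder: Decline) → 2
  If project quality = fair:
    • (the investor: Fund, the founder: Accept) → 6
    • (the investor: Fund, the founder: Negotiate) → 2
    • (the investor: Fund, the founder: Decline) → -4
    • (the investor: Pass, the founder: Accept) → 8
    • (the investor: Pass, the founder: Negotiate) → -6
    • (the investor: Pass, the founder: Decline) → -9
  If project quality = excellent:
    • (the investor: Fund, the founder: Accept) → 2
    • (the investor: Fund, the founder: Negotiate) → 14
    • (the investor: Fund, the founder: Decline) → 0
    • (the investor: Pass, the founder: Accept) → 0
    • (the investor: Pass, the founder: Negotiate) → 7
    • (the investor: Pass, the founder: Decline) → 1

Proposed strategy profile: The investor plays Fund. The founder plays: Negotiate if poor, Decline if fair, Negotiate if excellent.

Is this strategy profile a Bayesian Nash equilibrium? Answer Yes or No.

No

The investor plays Fund: E[Fund] = 0.125·(12) + 0.5·(1) + 0.375·(12) = 6.5; E[Pass] = 10.5. Not best-responding. ✗
The founder (project quality poor), facing Fund: Accept gives 4, Negotiate gives 13, Decline gives 2. Proposed Negotiate is best. ✓
The founder (project quality fair), facing Fund: Accept gives 6, Negotiate gives 2, Decline gives -4. Proposed Decline is not best — profitable deviation exists. ✗
The founder (project quality excellent), facing Fund: Accept gives 2, Negotiate gives 14, Decline gives 0. Proposed Negotiate is best. ✓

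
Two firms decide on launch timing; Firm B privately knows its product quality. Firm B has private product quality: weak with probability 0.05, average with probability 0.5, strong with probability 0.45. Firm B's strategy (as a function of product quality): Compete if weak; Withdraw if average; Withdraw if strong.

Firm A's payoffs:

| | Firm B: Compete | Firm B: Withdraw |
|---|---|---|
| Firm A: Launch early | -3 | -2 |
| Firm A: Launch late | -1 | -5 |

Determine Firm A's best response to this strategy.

Launch early

E[Launch early] = 0.05·(-3) + 0.5·(-2) + 0.45·(-2) = -2.05
E[Launch late] = 0.05·(-1) + 0.5·(-5) + 0.45·(-5) = -4.8
Best response: Launch early (-2.05 is the largest).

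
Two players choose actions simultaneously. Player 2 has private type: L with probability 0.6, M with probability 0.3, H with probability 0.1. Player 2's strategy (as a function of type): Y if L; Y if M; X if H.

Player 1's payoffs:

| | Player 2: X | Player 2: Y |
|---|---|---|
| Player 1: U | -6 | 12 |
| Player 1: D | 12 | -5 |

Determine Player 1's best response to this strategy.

Compute Player 1's expected payoff for each action, taking the expectation over Player 2's type.
E[U] = 0.6·(12) + 0.3·(12) + 0.1·(-6) = 10.2
E[D] = 0.6·(-5) + 0.3·(-5) + 0.1·(12) = -3.3
Best response: U (10.2 is the largest).

U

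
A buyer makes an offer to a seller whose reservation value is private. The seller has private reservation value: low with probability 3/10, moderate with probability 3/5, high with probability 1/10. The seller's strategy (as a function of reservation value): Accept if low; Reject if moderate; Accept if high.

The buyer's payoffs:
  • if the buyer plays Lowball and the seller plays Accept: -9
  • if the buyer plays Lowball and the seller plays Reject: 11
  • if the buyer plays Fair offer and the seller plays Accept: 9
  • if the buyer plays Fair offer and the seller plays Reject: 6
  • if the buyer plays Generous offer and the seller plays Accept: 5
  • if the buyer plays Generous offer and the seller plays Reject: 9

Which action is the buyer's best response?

Compute the buyer's expected payoff for each action, taking the expectation over the seller's type.
E[Lowball] = 3/10·(-9) + 3/5·(11) + 1/10·(-9) = 3
E[Fair offer] = 3/10·(9) + 3/5·(6) + 1/10·(9) = 36/5
E[Generous offer] = 3/10·(5) + 3/5·(9) + 1/10·(5) = 37/5
Best response: Generous offer (37/5 is the largest).

Generous offer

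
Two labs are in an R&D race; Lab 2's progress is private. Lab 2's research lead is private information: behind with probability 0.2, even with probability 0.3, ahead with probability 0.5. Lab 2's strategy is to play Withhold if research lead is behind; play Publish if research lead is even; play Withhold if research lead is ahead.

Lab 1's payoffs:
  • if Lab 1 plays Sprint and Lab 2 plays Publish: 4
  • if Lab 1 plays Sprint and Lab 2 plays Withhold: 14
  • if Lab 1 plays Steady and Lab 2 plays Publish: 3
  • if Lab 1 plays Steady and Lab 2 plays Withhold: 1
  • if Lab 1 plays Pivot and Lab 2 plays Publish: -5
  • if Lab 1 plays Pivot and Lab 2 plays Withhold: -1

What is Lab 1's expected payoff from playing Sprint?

11

E[Sprint] = 0.2·14 + 0.3·4 + 0.5·14 = 2.8 + 1.2 + 7 = 11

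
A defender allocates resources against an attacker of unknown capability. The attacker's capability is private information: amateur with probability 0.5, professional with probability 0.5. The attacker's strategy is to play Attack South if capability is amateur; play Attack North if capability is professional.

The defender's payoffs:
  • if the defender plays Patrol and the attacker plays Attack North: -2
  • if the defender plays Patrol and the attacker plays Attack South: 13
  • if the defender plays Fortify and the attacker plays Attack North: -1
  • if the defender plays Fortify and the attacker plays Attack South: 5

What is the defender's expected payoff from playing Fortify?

2

E[Fortify] = 0.5·5 + 0.5·(-1) = 2.5 + (-0.5) = 2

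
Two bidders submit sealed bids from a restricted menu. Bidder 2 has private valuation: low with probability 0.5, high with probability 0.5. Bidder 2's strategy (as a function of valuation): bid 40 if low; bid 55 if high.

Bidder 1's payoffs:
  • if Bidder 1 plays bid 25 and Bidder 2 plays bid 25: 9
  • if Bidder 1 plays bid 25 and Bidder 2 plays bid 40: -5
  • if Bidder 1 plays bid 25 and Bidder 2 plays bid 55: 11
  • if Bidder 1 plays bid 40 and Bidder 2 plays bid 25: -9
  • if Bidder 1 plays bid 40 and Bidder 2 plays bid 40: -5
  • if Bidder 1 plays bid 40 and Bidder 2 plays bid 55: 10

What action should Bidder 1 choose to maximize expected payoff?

E[bid 25] = 0.5·(-5) + 0.5·(11) = 3
E[bid 40] = 0.5·(-5) + 0.5·(10) = 2.5
Best response: bid 25 (3 is the largest).

bid 25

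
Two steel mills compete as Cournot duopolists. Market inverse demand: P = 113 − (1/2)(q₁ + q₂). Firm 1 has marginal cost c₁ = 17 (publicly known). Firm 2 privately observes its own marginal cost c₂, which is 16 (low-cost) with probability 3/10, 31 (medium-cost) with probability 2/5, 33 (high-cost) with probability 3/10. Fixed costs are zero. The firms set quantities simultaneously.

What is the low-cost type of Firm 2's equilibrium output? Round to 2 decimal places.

Type-c best response for Firm 2: q₂(c) = (113 − c) − q₁/2.
Firm 1 maximizes expected profit; its first-order condition is 113 − q₁ − (1/2)E[q₂] − 17 = 0.
Substituting E[q₂] and solving: E[c₂] = 27.1, so q₁ = (113 − 2·17 + 27.1)/(3/2) = 70.7333.
q₂(low-cost) = (113 − 16 − (1/2)·70.7333) = 61.6333.

61.63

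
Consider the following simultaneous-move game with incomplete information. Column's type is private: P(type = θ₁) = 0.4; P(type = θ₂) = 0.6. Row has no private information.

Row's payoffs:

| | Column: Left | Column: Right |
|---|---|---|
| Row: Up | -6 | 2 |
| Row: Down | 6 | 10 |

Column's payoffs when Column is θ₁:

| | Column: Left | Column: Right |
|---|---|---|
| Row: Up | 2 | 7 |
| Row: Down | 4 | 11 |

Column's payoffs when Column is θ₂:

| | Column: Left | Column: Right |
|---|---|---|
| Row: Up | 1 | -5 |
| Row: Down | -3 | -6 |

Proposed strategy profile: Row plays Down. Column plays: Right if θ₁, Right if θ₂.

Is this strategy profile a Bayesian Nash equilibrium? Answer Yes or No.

No

A profile is a BNE iff every type of every player is best-responding given beliefs about the other side.
Row plays Down: E[Down] = 0.4·(10) + 0.6·(10) = 10; E[Up] = 2. Best-responding. ✓
Column (type θ₁), facing Down: Left gives 4, Right gives 11. Proposed Right is best. ✓
Column (type θ₂), facing Down: Left gives -3, Right gives -6. Proposed Right is not best — profitable deviation exists. ✗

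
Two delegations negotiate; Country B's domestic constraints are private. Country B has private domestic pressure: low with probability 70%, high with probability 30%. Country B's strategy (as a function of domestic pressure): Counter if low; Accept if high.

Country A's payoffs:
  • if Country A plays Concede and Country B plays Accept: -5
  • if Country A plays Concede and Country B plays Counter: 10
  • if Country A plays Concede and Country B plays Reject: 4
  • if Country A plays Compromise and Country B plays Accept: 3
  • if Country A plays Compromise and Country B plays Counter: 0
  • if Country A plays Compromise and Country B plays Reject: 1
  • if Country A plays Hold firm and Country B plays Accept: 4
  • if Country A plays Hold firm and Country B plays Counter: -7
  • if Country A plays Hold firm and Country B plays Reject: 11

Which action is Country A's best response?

E[Concede] = 0.7·(10) + 0.3·(-5) = 5.5
E[Compromise] = 0.7·(0) + 0.3·(3) = 0.9
E[Hold firm] = 0.7·(-7) + 0.3·(4) = -3.7
Best response: Concede (5.5 is the largest).

Concede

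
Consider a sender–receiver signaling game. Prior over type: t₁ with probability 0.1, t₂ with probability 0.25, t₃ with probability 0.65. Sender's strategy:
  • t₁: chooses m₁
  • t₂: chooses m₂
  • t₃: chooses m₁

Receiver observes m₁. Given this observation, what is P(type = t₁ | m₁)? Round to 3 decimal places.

0.133

Apply Bayes' rule using the sender's strategy as the likelihood.
P(m₁) = 0.1·1 + 0.25·0 + 0.65·1 = 0.75
P(t₁ | m₁) = (0.1·1) / 0.75 = 0.1 / 0.75 = 0.133333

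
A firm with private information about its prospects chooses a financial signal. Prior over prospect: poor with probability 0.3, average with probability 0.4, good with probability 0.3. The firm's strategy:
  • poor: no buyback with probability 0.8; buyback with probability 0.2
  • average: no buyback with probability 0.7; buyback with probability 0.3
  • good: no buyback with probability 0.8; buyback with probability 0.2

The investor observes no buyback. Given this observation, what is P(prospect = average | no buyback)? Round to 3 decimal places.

P(no buyback) = 0.3·0.8 + 0.4·0.7 + 0.3·0.8 = 0.76
P(average | no buyback) = (0.4·0.7) / 0.76 = 0.28 / 0.76 = 0.368421

0.368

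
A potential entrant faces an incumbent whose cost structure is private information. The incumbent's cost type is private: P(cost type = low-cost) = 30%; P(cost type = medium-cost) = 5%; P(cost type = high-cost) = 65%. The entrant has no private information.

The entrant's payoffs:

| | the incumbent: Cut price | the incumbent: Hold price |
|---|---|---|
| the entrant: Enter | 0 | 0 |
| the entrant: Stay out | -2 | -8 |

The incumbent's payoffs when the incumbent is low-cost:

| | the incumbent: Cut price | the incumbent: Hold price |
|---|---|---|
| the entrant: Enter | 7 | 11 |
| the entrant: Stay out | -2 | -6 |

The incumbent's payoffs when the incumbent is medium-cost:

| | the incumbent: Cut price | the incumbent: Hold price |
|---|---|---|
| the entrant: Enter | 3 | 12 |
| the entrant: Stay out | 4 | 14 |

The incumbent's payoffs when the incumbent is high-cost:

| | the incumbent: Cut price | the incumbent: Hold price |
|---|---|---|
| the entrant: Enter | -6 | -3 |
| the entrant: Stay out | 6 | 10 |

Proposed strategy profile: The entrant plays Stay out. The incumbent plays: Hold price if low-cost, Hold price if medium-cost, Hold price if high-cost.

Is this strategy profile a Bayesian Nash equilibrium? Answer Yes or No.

A profile is a BNE iff every type of every player is best-responding given beliefs about the other side.
The entrant plays Stay out: E[Stay out] = 0.3·(-8) + 0.05·(-8) + 0.65·(-8) = -8; E[Enter] = 0. Not best-responding. ✗
The incumbent (cost type low-cost), facing Stay out: Cut price gives -2, Hold price gives -6. Proposed Hold price is not best — profitable deviation exists. ✗
The incumbent (cost type medium-cost), facing Stay out: Cut price gives 4, Hold price gives 14. Proposed Hold price is best. ✓
The incumbent (cost type high-cost), facing Stay out: Cut price gives 6, Hold price gives 10. Proposed Hold price is best. ✓

No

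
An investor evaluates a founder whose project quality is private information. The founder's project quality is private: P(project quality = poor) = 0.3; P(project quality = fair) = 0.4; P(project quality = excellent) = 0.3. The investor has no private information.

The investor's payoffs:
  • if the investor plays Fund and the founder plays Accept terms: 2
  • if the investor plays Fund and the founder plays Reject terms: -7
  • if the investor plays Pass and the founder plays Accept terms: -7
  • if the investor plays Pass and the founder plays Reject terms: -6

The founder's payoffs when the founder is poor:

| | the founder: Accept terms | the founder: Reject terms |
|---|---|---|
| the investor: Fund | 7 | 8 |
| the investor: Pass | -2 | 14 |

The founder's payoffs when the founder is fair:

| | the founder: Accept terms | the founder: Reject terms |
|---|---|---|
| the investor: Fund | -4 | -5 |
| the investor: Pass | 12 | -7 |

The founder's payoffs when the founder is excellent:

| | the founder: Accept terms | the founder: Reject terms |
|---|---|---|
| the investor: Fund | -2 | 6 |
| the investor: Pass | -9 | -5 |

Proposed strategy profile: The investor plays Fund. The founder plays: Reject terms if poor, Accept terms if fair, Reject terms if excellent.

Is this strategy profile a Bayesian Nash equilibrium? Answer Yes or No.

Yes

The investor plays Fund: E[Fund] = 0.3·(-7) + 0.4·(2) + 0.3·(-7) = -3.4; E[Pass] = -6.4. Best-responding. ✓
The founder (project quality poor), facing Fund: Accept terms gives 7, Reject terms gives 8. Proposed Reject terms is best. ✓
The founder (project quality fair), facing Fund: Accept terms gives -4, Reject terms gives -5. Proposed Accept terms is best. ✓
The founder (project quality excellent), facing Fund: Accept terms gives -2, Reject terms gives 6. Proposed Reject terms is best. ✓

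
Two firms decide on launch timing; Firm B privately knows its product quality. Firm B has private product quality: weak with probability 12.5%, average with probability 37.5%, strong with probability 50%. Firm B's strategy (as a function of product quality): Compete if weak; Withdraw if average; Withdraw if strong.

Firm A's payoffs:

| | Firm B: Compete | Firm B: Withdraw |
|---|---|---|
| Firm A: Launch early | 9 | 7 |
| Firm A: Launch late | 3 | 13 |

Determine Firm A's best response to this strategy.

Launch late

E[Launch early] = 0.125·(9) + 0.375·(7) + 0.5·(7) = 7.25
E[Launch late] = 0.125·(3) + 0.375·(13) + 0.5·(13) = 11.75
Best response: Launch late (11.75 is the largest).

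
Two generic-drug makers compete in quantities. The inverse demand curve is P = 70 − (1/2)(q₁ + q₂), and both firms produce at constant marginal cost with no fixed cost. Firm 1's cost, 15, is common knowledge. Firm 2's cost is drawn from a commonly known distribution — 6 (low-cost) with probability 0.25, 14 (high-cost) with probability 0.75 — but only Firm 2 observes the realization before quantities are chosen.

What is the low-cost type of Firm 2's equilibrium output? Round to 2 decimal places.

46.67

Each type of Firm 2 best-responds to q₁; Firm 1 best-responds to the expected q₂ over Firm 2's types.
Firm 2 with cost c maximizes (70 − (1/2)(q₁+q₂) − c)·q₂, giving q₂(c) = (70 − c − (1/2)q₁).
E[c₂] = 0.25·6 + 0.75·14 = 12
Firm 1's FOC against E[q₂] yields q₁ = (70 − 2·15 + E[c₂])/(3/2) = (70 − 30 + 12)/(3/2) = 34.6667.
q₂(low-cost) = (70 − 6 − (1/2)·34.6667) = 46.6667.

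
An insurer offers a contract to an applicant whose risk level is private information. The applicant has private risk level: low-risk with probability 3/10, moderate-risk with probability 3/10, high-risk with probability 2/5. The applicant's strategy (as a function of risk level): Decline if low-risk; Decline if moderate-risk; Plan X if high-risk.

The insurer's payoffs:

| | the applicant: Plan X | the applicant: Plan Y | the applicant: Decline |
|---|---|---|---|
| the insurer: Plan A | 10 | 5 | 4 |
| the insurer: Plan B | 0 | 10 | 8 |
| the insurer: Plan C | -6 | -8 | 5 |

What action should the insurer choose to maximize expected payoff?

Plan A

E[Plan A] = 3/10·(4) + 3/10·(4) + 2/5·(10) = 32/5
E[Plan B] = 3/10·(8) + 3/10·(8) + 2/5·(0) = 24/5
E[Plan C] = 3/10·(5) + 3/10·(5) + 2/5·(-6) = 3/5
Best response: Plan A (32/5 is the largest).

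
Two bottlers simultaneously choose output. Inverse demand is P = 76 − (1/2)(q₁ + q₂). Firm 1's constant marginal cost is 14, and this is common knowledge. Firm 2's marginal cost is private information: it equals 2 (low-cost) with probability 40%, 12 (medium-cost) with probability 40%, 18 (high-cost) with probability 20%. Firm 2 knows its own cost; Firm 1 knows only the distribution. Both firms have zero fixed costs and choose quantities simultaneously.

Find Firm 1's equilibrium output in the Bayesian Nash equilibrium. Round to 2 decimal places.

38.13

Firm 2 with cost c maximizes (76 − (1/2)(q₁+q₂) − c)·q₂, giving q₂(c) = (76 − c − (1/2)q₁).
E[c₂] = 0.4·2 + 0.4·12 + 0.2·18 = 9.2
Firm 1's FOC against E[q₂] yields q₁ = (76 − 2·14 + E[c₂])/(3/2) = (76 − 28 + 9.2)/(3/2) = 38.1333.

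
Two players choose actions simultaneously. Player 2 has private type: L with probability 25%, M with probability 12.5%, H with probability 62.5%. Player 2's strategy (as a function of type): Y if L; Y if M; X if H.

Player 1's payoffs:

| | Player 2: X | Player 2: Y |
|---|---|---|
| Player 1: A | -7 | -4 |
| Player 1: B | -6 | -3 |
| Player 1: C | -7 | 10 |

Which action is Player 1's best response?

C

Compute Player 1's expected payoff for each action, taking the expectation over Player 2's type.
E[A] = 0.25·(-4) + 0.125·(-4) + 0.625·(-7) = -5.875
E[B] = 0.25·(-3) + 0.125·(-3) + 0.625·(-6) = -4.875
E[C] = 0.25·(10) + 0.125·(10) + 0.625·(-7) = -0.625
Best response: C (-0.625 is the largest).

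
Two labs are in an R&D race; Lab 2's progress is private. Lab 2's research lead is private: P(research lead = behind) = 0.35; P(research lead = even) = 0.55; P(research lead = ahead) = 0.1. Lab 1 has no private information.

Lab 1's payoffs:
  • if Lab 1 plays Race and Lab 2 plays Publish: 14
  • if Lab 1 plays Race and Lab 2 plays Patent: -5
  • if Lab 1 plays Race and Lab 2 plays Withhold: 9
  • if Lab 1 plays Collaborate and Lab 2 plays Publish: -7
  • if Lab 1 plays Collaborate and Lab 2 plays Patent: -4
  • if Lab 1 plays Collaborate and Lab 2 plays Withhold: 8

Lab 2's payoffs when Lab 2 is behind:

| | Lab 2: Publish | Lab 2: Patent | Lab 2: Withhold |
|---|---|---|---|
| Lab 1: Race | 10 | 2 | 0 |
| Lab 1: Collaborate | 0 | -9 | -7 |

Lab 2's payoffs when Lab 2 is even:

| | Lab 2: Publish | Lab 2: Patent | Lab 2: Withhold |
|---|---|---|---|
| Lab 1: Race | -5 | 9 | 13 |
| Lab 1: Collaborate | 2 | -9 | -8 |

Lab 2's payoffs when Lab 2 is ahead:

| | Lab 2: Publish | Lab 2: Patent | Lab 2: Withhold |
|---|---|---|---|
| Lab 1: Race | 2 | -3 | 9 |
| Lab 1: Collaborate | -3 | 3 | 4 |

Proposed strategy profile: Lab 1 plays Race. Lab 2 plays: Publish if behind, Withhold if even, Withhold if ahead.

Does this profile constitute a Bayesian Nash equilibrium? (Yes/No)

Lab 1 plays Race: E[Race] = 0.35·(14) + 0.55·(9) + 0.1·(9) = 10.75; E[Collaborate] = 2.75. Best-responding. ✓
Lab 2 (research lead behind), facing Race: Publish gives 10, Patent gives 2, Withhold gives 0. Proposed Publish is best. ✓
Lab 2 (research lead even), facing Race: Publish gives -5, Patent gives 9, Withhold gives 13. Proposed Withhold is best. ✓
Lab 2 (research lead ahead), facing Race: Publish gives 2, Patent gives -3, Withhold gives 9. Proposed Withhold is best. ✓

Yes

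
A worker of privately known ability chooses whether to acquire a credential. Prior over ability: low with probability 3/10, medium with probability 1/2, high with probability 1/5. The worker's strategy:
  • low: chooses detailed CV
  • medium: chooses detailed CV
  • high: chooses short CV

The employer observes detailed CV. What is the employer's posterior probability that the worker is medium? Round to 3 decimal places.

0.625

P(detailed CV) = (3/10)·1 + (1/2)·1 + (1/5)·0 = 4/5
P(medium | detailed CV) = ((1/2)·1) / (4/5) = (1/2) / (4/5) = 5/8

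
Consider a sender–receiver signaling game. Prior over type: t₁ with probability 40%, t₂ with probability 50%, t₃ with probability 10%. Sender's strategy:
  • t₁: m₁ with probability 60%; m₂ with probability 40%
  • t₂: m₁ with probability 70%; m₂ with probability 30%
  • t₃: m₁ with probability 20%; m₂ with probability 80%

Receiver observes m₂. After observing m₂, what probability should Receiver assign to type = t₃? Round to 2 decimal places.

P(m₂) = 0.4·0.4 + 0.5·0.3 + 0.1·0.8 = 0.39
P(t₃ | m₂) = (0.1·0.8) / 0.39 = 0.08 / 0.39 = 0.205128

0.21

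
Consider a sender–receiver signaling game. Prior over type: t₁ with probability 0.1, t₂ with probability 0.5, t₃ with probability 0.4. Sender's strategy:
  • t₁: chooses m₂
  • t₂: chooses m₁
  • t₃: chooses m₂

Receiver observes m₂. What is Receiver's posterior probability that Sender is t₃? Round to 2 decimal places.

P(m₂) = 0.1·1 + 0.5·0 + 0.4·1 = 0.5
P(t₃ | m₂) = (0.4·1) / 0.5 = 0.4 / 0.5 = 0.8

0.80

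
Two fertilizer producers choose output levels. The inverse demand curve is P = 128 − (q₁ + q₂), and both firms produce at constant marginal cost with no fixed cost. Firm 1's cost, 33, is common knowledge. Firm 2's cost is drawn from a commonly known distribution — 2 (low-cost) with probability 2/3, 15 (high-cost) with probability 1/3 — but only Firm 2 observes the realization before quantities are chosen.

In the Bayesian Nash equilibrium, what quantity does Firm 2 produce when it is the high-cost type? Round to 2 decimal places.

Firm 2 with cost c maximizes (128 − (q₁+q₂) − c)·q₂, giving q₂(c) = (128 − c − q₁)/2.
E[c₂] = 2/3·2 + 1/3·15 = 6.33333
Firm 1's FOC against E[q₂] yields q₁ = (128 − 2·33 + E[c₂])/3 = (128 − 66 + 6.33333)/3 = 22.7778.
q₂(high-cost) = (128 − 15 − 22.7778)/2 = 45.1111.

45.11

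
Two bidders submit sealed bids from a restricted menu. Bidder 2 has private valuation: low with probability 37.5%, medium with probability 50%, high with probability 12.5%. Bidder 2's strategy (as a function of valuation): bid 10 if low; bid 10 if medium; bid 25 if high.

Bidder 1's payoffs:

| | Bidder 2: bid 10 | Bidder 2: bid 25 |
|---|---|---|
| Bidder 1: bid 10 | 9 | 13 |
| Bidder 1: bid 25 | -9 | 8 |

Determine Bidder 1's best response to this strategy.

bid 10

E[bid 10] = 0.375·(9) + 0.5·(9) + 0.125·(13) = 9.5
E[bid 25] = 0.375·(-9) + 0.5·(-9) + 0.125·(8) = -6.875
Best response: bid 10 (9.5 is the largest).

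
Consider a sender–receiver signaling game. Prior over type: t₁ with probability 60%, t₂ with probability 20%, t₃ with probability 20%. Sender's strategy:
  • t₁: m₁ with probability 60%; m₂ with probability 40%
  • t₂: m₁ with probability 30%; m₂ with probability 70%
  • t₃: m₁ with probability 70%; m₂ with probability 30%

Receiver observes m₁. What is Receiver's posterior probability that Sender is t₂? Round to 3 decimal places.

P(m₁) = 0.6·0.6 + 0.2·0.3 + 0.2·0.7 = 0.56
P(t₂ | m₁) = (0.2·0.3) / 0.56 = 0.06 / 0.56 = 0.107143

0.107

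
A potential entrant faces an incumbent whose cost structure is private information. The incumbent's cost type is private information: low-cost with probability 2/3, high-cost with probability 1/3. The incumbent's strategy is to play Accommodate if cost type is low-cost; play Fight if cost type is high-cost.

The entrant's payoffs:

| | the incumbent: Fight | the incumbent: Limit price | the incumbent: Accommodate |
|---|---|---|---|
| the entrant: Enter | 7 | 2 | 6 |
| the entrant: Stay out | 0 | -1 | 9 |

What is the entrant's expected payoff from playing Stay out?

E[Stay out] = 2/3·9 + 1/3·0 = 6 + 0 = 6

6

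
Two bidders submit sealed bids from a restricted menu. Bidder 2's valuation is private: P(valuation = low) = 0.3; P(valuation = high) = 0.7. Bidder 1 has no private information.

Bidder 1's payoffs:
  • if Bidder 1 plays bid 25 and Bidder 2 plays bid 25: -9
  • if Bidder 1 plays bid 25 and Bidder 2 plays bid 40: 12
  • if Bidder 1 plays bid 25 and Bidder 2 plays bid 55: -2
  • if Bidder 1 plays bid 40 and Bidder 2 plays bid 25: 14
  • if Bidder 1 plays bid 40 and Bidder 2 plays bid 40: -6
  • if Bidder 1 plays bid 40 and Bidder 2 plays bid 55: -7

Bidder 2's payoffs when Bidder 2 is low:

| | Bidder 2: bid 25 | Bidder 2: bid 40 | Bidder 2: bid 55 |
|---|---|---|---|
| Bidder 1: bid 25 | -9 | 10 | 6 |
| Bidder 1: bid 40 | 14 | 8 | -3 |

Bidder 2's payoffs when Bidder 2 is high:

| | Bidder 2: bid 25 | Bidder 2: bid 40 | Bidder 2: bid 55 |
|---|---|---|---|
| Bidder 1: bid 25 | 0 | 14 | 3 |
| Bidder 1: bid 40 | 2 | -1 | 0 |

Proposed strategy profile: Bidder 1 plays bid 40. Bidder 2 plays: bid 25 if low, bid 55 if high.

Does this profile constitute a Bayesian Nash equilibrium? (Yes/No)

Bidder 1 plays bid 40: E[bid 40] = 0.3·(14) + 0.7·(-7) = -0.7; E[bid 25] = -4.1. Best-responding. ✓
Bidder 2 (valuation low), facing bid 40: bid 25 gives 14, bid 40 gives 8, bid 55 gives -3. Proposed bid 25 is best. ✓
Bidder 2 (valuation high), facing bid 40: bid 25 gives 2, bid 40 gives -1, bid 55 gives 0. Proposed bid 55 is not best — profitable deviation exists. ✗

No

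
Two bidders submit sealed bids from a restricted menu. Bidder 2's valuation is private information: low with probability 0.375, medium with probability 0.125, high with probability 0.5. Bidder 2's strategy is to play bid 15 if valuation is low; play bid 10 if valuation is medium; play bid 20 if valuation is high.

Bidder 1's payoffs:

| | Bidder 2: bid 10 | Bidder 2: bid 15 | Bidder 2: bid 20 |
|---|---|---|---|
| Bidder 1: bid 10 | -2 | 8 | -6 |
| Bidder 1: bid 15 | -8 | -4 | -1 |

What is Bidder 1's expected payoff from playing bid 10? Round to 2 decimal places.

E[bid 10] = 0.375·8 + 0.125·(-2) + 0.5·(-6) = 3 + (-0.25) + (-3) = -0.25

-0.25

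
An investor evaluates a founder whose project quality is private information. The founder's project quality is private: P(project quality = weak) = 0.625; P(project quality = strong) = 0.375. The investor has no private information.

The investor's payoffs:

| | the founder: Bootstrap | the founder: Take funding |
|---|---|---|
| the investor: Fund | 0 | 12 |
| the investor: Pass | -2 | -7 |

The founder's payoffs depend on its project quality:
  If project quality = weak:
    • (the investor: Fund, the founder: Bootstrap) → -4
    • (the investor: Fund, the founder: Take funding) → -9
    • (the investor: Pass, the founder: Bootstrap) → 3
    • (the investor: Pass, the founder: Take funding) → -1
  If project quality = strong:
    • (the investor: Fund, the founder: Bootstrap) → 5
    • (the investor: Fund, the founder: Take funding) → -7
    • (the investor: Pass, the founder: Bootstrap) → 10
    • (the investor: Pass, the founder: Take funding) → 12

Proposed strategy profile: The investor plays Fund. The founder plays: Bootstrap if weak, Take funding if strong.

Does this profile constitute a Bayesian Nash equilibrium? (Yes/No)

No

The investor plays Fund: E[Fund] = 0.625·(0) + 0.375·(12) = 4.5; E[Pass] = -3.875. Best-responding. ✓
The founder (project quality weak), facing Fund: Bootstrap gives -4, Take funding gives -9. Proposed Bootstrap is best. ✓
The founder (project quality strong), facing Fund: Bootstrap gives 5, Take funding gives -7. Proposed Take funding is not best — profitable deviation exists. ✗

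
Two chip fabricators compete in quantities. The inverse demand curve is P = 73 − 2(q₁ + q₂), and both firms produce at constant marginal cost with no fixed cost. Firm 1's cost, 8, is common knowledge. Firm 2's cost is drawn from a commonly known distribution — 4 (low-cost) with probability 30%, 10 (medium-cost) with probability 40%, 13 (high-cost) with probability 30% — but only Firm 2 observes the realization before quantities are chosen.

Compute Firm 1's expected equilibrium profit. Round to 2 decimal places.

242.73

Type-c best response for Firm 2: q₂(c) = (73 − c)/4 − q₁/2.
Firm 1 maximizes expected profit; its first-order condition is 73 − 4q₁ − 2E[q₂] − 8 = 0.
Substituting E[q₂] and solving: E[c₂] = 9.1, so q₁ = (73 − 2·8 + 9.1)/6 = 11.0167.
E[P] = 73 − 2·(q₁ + E[q₂]) = 30.0333; Firm 1's expected profit = (E[P] − 8)·q₁ = (30.0333 − 8)·11.0167 = 242.734.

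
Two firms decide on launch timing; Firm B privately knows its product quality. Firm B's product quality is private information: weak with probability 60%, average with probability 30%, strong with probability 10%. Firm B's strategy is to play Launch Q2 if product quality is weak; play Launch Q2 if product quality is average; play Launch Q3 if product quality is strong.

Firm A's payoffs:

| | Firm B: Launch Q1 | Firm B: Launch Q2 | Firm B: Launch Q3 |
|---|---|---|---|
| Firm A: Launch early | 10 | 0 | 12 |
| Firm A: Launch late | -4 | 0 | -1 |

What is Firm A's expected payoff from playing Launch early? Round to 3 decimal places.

1.200

E[Launch early] = 0.6·0 + 0.3·0 + 0.1·12 = 0 + 0 + 1.2 = 1.2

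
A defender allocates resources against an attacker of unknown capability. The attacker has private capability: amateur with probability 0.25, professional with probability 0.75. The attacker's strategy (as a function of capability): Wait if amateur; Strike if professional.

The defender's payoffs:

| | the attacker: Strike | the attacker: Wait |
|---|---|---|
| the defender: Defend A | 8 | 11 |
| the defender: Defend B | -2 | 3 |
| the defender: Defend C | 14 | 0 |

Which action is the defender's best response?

Compute the defender's expected payoff for each action, taking the expectation over the attacker's type.
E[Defend A] = 0.25·(11) + 0.75·(8) = 8.75
E[Defend B] = 0.25·(3) + 0.75·(-2) = -0.75
E[Defend C] = 0.25·(0) + 0.75·(14) = 10.5
Best response: Defend C (10.5 is the largest).

Defend C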